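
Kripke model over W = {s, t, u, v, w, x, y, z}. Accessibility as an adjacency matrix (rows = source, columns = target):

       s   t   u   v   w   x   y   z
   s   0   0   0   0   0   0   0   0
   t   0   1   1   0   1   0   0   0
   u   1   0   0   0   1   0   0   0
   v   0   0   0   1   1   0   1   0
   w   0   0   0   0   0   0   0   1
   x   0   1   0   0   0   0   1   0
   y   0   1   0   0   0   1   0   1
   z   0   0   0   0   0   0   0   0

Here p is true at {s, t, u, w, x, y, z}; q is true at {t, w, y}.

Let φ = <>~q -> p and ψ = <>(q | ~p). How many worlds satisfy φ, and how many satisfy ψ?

7 and 5

For <>~q -> p:
s: <>~q is F, p is T. ✓
t: <>~q is T, p is T. ✓
u: <>~q is T, p is T. ✓
v: <>~q is T, p is F. ✗
w: <>~q is T, p is T. ✓
x: <>~q is F, p is T. ✓
y: <>~q is T, p is T. ✓
z: <>~q is F, p is T. ✓
— 7 worlds.
For <>(q | ~p):
s: no successors, so <>(q | ~p) fails. ✗
t: successors {t, u, w}; q | ~p there: t:T, u:F, w:T. ✓
u: successors {s, w}; q | ~p there: s:F, w:T. ✓
v: successors {v, w, y}; q | ~p there: v:T, w:T, y:T. ✓
w: successors {z}; q | ~p there: z:F. ✗
x: successors {t, y}; q | ~p there: t:T, y:T. ✓
y: successors {t, x, z}; q | ~p there: t:T, x:F, z:F. ✓
z: no successors, so <>(q | ~p) fails. ✗
— 5 worlds.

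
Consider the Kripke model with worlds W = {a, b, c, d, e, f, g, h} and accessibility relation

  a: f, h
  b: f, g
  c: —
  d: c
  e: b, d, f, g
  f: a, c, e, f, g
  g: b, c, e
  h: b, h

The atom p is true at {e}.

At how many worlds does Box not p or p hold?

6

a: Box not p is T, p is F. ✓
b: Box not p is T, p is F. ✓
c: Box not p is T, p is F. ✓
d: Box not p is T, p is F. ✓
e: Box not p is T, p is T. ✓
f: Box not p is F, p is F. ✗
g: Box not p is F, p is F. ✗
h: Box not p is T, p is F. ✓
Satisfying worlds: {a, b, c, d, e, h}.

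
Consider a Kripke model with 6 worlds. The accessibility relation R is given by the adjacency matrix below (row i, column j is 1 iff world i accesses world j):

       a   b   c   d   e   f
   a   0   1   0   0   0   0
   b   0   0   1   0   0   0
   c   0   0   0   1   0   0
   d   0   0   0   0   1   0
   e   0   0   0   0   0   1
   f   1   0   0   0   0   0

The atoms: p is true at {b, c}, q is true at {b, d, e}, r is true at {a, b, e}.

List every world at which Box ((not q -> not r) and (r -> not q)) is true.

{b, c, e}

a: successors {b}; (not q -> not r) and (r -> not q) there: b:F. ✗
b: successors {c}; (not q -> not r) and (r -> not q) there: c:T. ✓
c: successors {d}; (not q -> not r) and (r -> not q) there: d:T. ✓
d: successors {e}; (not q -> not r) and (r -> not q) there: e:F. ✗
e: successors {f}; (not q -> not r) and (r -> not q) there: f:T. ✓
f: successors {a}; (not q -> not r) and (r -> not q) there: a:F. ✗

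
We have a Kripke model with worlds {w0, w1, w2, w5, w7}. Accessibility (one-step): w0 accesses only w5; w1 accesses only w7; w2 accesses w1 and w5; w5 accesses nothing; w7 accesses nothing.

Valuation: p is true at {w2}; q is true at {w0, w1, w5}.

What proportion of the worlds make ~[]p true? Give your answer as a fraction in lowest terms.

w0: []p is F. ✓
w1: []p is F. ✓
w2: []p is F. ✓
w5: []p is T. ✗
w7: []p is T. ✗
That's 3 of 5 worlds, so 3/5.

3/5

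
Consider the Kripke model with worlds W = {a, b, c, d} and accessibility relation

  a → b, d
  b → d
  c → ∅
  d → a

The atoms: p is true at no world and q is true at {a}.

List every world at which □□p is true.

{c}

a: successors {b, d}; □p there: b:F, d:F. ✗
b: successors {d}; □p there: d:F. ✗
c: no successors, so □□p holds vacuously. ✓
d: successors {a}; □p there: a:F. ✗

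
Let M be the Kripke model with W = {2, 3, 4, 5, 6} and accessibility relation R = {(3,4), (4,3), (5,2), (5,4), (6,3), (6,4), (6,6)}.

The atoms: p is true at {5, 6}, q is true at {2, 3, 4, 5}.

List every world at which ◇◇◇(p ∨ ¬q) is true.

{6}

2: no successors, so ◇◇◇(p ∨ ¬q) fails. ✗
3: successors {4}; ◇◇(p ∨ ¬q) there: 4:F. ✗
4: successors {3}; ◇◇(p ∨ ¬q) there: 3:F. ✗
5: successors {2, 4}; ◇◇(p ∨ ¬q) there: 2:F, 4:F. ✗
6: successors {3, 4, 6}; ◇◇(p ∨ ¬q) there: 3:F, 4:F, 6:T. ✓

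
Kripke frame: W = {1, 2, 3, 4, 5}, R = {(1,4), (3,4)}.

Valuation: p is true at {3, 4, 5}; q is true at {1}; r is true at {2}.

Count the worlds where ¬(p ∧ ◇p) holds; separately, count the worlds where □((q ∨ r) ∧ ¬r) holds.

4 and 3

For ¬(p ∧ ◇p):
1: p ∧ ◇p is F. ✓
2: p ∧ ◇p is F. ✓
3: p ∧ ◇p is T. ✗
4: p ∧ ◇p is F. ✓
5: p ∧ ◇p is F. ✓
— 4 worlds.
For □((q ∨ r) ∧ ¬r):
1: successors {4}; (q ∨ r) ∧ ¬r there: 4:F. ✗
2: no successors, so □((q ∨ r) ∧ ¬r) holds vacuously. ✓
3: successors {4}; (q ∨ r) ∧ ¬r there: 4:F. ✗
4: no successors, so □((q ∨ r) ∧ ¬r) holds vacuously. ✓
5: no successors, so □((q ∨ r) ∧ ¬r) holds vacuously. ✓
— 3 worlds.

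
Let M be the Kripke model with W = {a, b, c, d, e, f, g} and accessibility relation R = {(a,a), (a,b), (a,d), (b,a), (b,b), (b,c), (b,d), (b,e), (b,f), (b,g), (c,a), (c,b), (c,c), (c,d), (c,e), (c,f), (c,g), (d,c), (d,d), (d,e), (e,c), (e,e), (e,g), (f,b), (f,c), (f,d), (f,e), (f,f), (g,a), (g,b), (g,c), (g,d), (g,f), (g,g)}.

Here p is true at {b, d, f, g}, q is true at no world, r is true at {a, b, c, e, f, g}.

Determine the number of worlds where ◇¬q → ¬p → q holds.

a: ◇¬q is T, ¬p → q is F. ✗
b: ◇¬q is T, ¬p → q is T. ✓
c: ◇¬q is T, ¬p → q is F. ✗
d: ◇¬q is T, ¬p → q is T. ✓
e: ◇¬q is T, ¬p → q is F. ✗
f: ◇¬q is T, ¬p → q is T. ✓
g: ◇¬q is T, ¬p → q is T. ✓
Satisfying worlds: {b, d, f, g}.

4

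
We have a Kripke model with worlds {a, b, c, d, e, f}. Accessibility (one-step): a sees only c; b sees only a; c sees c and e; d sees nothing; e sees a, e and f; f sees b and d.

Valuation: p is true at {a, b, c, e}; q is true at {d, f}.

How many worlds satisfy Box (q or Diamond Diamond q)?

3

a: successors {c}; q or Diamond Diamond q there: c:T. ✓
b: successors {a}; q or Diamond Diamond q there: a:F. ✗
c: successors {c, e}; q or Diamond Diamond q there: c:T, e:T. ✓
d: no successors, so Box (q or Diamond Diamond q) holds vacuously. ✓
e: successors {a, e, f}; q or Diamond Diamond q there: a:F, e:T, f:T. ✗
f: successors {b, d}; q or Diamond Diamond q there: b:F, d:T. ✗
Satisfying worlds: {a, c, d}.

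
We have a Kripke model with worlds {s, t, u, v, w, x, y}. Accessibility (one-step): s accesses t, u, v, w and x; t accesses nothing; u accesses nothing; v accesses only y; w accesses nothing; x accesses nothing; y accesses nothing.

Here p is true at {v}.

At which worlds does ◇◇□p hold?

{s}

s: successors {t, u, v, w, x}; ◇□p there: t:F, u:F, v:T, w:F, x:F. ✓
t: no successors, so ◇◇□p fails. ✗
u: no successors, so ◇◇□p fails. ✗
v: successors {y}; ◇□p there: y:F. ✗
w: no successors, so ◇◇□p fails. ✗
x: no successors, so ◇◇□p fails. ✗
y: no successors, so ◇◇□p fails. ✗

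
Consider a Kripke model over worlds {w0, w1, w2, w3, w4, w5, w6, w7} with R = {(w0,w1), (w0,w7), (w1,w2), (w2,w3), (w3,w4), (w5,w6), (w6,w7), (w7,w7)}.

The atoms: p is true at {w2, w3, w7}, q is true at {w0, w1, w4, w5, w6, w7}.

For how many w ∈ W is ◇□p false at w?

2

w0: successors {w1, w7}; □p there: w1:T, w7:T. ✓
w1: successors {w2}; □p there: w2:T. ✓
w2: successors {w3}; □p there: w3:F. ✗
w3: successors {w4}; □p there: w4:T. ✓
w4: no successors, so ◇□p fails. ✗
w5: successors {w6}; □p there: w6:T. ✓
w6: successors {w7}; □p there: w7:T. ✓
w7: successors {w7}; □p there: w7:T. ✓
Satisfying worlds: {w0, w1, w3, w5, w6, w7}.
So ◇□p fails at the other 2 worlds.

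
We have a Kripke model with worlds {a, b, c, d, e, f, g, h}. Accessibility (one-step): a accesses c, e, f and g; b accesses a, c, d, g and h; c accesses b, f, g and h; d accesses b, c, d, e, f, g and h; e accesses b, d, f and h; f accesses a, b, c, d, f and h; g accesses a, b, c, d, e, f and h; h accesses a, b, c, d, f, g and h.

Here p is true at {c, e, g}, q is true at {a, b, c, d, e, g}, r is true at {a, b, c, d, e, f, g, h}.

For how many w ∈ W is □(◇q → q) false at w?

a: successors {c, e, f, g}; ◇q → q there: c:T, e:T, f:F, g:T. ✗
b: successors {a, c, d, g, h}; ◇q → q there: a:T, c:T, d:T, g:T, h:F. ✗
c: successors {b, f, g, h}; ◇q → q there: b:T, f:F, g:T, h:F. ✗
d: successors {b, c, d, e, f, g, h}; ◇q → q there: b:T, c:T, d:T, e:T, f:F, g:T, h:F. ✗
e: successors {b, d, f, h}; ◇q → q there: b:T, d:T, f:F, h:F. ✗
f: successors {a, b, c, d, f, h}; ◇q → q there: a:T, b:T, c:T, d:T, f:F, h:F. ✗
g: successors {a, b, c, d, e, f, h}; ◇q → q there: a:T, b:T, c:T, d:T, e:T, f:F, h:F. ✗
h: successors {a, b, c, d, f, g, h}; ◇q → q there: a:T, b:T, c:T, d:T, f:F, g:T, h:F. ✗
Satisfying worlds: ∅.
So □(◇q → q) fails at the other 8 worlds.

8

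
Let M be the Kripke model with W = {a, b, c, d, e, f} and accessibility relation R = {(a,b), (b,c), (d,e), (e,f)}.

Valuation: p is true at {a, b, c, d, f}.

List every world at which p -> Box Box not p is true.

{b, c, e, f}

a: p is T, Box Box not p is F. ✗
b: p is T, Box Box not p is T. ✓
c: p is T, Box Box not p is T. ✓
d: p is T, Box Box not p is F. ✗
e: p is F, Box Box not p is T. ✓
f: p is T, Box Box not p is T. ✓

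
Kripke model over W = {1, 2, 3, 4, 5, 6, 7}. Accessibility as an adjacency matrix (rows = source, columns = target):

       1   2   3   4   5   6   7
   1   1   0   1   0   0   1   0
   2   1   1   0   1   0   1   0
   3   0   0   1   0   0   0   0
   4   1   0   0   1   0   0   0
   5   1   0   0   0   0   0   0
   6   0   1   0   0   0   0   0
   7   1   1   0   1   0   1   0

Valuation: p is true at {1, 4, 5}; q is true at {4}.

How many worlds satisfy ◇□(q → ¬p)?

1: successors {1, 3, 6}; □(q → ¬p) there: 1:T, 3:T, 6:T. ✓
2: successors {1, 2, 4, 6}; □(q → ¬p) there: 1:T, 2:F, 4:F, 6:T. ✓
3: successors {3}; □(q → ¬p) there: 3:T. ✓
4: successors {1, 4}; □(q → ¬p) there: 1:T, 4:F. ✓
5: successors {1}; □(q → ¬p) there: 1:T. ✓
6: successors {2}; □(q → ¬p) there: 2:F. ✗
7: successors {1, 2, 4, 6}; □(q → ¬p) there: 1:T, 2:F, 4:F, 6:T. ✓
Satisfying worlds: {1, 2, 3, 4, 5, 7}.

6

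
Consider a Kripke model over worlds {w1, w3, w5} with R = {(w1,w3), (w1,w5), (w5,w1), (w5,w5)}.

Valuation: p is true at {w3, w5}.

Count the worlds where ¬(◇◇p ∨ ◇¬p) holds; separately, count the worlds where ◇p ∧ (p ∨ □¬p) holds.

1 and 1

For ¬(◇◇p ∨ ◇¬p):
w1: ◇◇p ∨ ◇¬p is T. ✗
w3: ◇◇p ∨ ◇¬p is F. ✓
w5: ◇◇p ∨ ◇¬p is T. ✗
— 1 world.
For ◇p ∧ (p ∨ □¬p):
w1: ◇p is T, p ∨ □¬p is F. ✗
w3: ◇p is F, p ∨ □¬p is T. ✗
w5: ◇p is T, p ∨ □¬p is T. ✓
— 1 world.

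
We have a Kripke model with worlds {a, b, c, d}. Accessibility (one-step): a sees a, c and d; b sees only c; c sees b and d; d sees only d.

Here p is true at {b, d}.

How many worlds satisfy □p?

a: successors {a, c, d}; p there: a:F, c:F, d:T. ✗
b: successors {c}; p there: c:F. ✗
c: successors {b, d}; p there: b:T, d:T. ✓
d: successors {d}; p there: d:T. ✓
Satisfying worlds: {c, d}.

2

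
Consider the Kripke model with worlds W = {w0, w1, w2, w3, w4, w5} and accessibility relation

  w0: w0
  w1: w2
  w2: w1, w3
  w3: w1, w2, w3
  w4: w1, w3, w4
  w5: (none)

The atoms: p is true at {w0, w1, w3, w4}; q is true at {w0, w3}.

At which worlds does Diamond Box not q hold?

{w2, w3, w4}

w0: successors {w0}; Box not q there: w0:F. ✗
w1: successors {w2}; Box not q there: w2:F. ✗
w2: successors {w1, w3}; Box not q there: w1:T, w3:F. ✓
w3: successors {w1, w2, w3}; Box not q there: w1:T, w2:F, w3:F. ✓
w4: successors {w1, w3, w4}; Box not q there: w1:T, w3:F, w4:F. ✓
w5: no successors, so Diamond Box not q fails. ✗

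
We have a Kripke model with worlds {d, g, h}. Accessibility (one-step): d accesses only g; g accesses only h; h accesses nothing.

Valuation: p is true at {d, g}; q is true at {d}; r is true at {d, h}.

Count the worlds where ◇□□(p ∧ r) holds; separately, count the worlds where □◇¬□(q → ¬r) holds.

For ◇□□(p ∧ r):
d: successors {g}; □□(p ∧ r) there: g:T. ✓
g: successors {h}; □□(p ∧ r) there: h:T. ✓
h: no successors, so ◇□□(p ∧ r) fails. ✗
— 2 worlds.
For □◇¬□(q → ¬r):
d: successors {g}; ◇¬□(q → ¬r) there: g:F. ✗
g: successors {h}; ◇¬□(q → ¬r) there: h:F. ✗
h: no successors, so □◇¬□(q → ¬r) holds vacuously. ✓
— 1 world.

2 and 1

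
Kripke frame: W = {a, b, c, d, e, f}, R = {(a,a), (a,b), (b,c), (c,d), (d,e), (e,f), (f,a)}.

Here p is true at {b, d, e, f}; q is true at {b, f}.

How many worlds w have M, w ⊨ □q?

a: successors {a, b}; q there: a:F, b:T. ✗
b: successors {c}; q there: c:F. ✗
c: successors {d}; q there: d:F. ✗
d: successors {e}; q there: e:F. ✗
e: successors {f}; q there: f:T. ✓
f: successors {a}; q there: a:F. ✗
Satisfying worlds: {e}.

1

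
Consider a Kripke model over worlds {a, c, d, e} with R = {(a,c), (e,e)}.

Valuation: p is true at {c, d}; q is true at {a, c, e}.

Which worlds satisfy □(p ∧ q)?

a: successors {c}; p ∧ q there: c:T. ✓
c: no successors, so □(p ∧ q) holds vacuously. ✓
d: no successors, so □(p ∧ q) holds vacuously. ✓
e: successors {e}; p ∧ q there: e:F. ✗

{a, c, d}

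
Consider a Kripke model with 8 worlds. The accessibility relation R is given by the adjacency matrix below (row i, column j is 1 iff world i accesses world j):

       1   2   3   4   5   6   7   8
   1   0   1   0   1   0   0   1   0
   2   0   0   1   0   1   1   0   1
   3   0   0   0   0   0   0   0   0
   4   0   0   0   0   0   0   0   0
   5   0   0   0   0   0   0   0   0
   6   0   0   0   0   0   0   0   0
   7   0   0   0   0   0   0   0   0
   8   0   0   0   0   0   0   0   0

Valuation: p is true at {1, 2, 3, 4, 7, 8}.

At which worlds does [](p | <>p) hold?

1: successors {2, 4, 7}; p | <>p there: 2:T, 4:T, 7:T. ✓
2: successors {3, 5, 6, 8}; p | <>p there: 3:T, 5:F, 6:F, 8:T. ✗
3: no successors, so [](p | <>p) holds vacuously. ✓
4: no successors, so [](p | <>p) holds vacuously. ✓
5: no successors, so [](p | <>p) holds vacuously. ✓
6: no successors, so [](p | <>p) holds vacuously. ✓
7: no successors, so [](p | <>p) holds vacuously. ✓
8: no successors, so [](p | <>p) holds vacuously. ✓

{1, 3, 4, 5, 6, 7, 8}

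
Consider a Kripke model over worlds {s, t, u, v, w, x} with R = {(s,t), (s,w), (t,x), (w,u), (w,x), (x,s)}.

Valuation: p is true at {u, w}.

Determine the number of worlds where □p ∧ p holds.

1

s: □p is F, p is F. ✗
t: □p is F, p is F. ✗
u: □p is T, p is T. ✓
v: □p is T, p is F. ✗
w: □p is F, p is T. ✗
x: □p is F, p is F. ✗
Satisfying worlds: {u}.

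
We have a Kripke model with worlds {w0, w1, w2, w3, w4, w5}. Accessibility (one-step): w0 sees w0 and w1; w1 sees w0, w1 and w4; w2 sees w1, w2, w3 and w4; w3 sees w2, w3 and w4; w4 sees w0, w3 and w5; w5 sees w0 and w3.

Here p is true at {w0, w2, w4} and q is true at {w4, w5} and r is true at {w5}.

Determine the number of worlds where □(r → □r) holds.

w0: successors {w0, w1}; r → □r there: w0:T, w1:T. ✓
w1: successors {w0, w1, w4}; r → □r there: w0:T, w1:T, w4:T. ✓
w2: successors {w1, w2, w3, w4}; r → □r there: w1:T, w2:T, w3:T, w4:T. ✓
w3: successors {w2, w3, w4}; r → □r there: w2:T, w3:T, w4:T. ✓
w4: successors {w0, w3, w5}; r → □r there: w0:T, w3:T, w5:F. ✗
w5: successors {w0, w3}; r → □r there: w0:T, w3:T. ✓
Satisfying worlds: {w0, w1, w2, w3, w5}.

5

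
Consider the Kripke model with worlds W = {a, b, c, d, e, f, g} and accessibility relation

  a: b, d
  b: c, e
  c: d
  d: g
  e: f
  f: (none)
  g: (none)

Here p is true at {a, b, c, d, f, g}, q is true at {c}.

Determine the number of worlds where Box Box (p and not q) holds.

6

a: successors {b, d}; Box (p and not q) there: b:F, d:T. ✗
b: successors {c, e}; Box (p and not q) there: c:T, e:T. ✓
c: successors {d}; Box (p and not q) there: d:T. ✓
d: successors {g}; Box (p and not q) there: g:T. ✓
e: successors {f}; Box (p and not q) there: f:T. ✓
f: no successors, so Box Box (p and not q) holds vacuously. ✓
g: no successors, so Box Box (p and not q) holds vacuously. ✓
Satisfying worlds: {b, c, d, e, f, g}.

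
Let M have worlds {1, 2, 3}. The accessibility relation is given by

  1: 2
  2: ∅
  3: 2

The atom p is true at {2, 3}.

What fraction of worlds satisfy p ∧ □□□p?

2/3

1: p is F, □□□p is T. ✗
2: p is T, □□□p is T. ✓
3: p is T, □□□p is T. ✓
That's 2 of 3 worlds, so 2/3.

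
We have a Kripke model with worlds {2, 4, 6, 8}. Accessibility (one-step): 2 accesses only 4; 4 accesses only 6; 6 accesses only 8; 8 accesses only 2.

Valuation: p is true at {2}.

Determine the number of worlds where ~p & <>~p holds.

2: ~p is F, <>~p is T. ✗
4: ~p is T, <>~p is T. ✓
6: ~p is T, <>~p is T. ✓
8: ~p is T, <>~p is F. ✗
Satisfying worlds: {4, 6}.

2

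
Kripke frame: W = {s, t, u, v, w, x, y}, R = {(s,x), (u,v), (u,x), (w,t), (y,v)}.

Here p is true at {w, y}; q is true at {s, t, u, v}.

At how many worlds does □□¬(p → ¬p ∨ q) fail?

0

s: successors {x}; □¬(p → ¬p ∨ q) there: x:T. ✓
t: no successors, so □□¬(p → ¬p ∨ q) holds vacuously. ✓
u: successors {v, x}; □¬(p → ¬p ∨ q) there: v:T, x:T. ✓
v: no successors, so □□¬(p → ¬p ∨ q) holds vacuously. ✓
w: successors {t}; □¬(p → ¬p ∨ q) there: t:T. ✓
x: no successors, so □□¬(p → ¬p ∨ q) holds vacuously. ✓
y: successors {v}; □¬(p → ¬p ∨ q) there: v:T. ✓
Satisfying worlds: {s, t, u, v, w, x, y}.
So □□¬(p → ¬p ∨ q) fails at the other 0 worlds.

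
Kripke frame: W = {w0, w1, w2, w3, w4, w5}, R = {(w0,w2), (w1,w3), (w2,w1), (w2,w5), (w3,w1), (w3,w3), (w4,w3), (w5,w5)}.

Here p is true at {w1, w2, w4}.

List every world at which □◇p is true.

w0: successors {w2}; ◇p there: w2:T. ✓
w1: successors {w3}; ◇p there: w3:T. ✓
w2: successors {w1, w5}; ◇p there: w1:F, w5:F. ✗
w3: successors {w1, w3}; ◇p there: w1:F, w3:T. ✗
w4: successors {w3}; ◇p there: w3:T. ✓
w5: successors {w5}; ◇p there: w5:F. ✗

{w0, w1, w4}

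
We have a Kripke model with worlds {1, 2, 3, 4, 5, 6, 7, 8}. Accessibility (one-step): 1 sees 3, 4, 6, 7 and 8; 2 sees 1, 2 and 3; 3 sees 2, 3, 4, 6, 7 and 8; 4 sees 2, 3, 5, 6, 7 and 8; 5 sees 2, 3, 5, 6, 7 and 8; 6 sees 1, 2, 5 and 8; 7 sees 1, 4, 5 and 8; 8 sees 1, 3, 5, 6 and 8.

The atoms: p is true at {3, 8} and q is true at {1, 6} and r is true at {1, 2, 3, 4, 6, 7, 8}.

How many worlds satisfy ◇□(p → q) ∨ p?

1: ◇□(p → q) is F, p is F. ✗
2: ◇□(p → q) is F, p is F. ✗
3: ◇□(p → q) is F, p is T. ✓
4: ◇□(p → q) is F, p is F. ✗
5: ◇□(p → q) is F, p is F. ✗
6: ◇□(p → q) is F, p is F. ✗
7: ◇□(p → q) is F, p is F. ✗
8: ◇□(p → q) is F, p is T. ✓
Satisfying worlds: {3, 8}.

2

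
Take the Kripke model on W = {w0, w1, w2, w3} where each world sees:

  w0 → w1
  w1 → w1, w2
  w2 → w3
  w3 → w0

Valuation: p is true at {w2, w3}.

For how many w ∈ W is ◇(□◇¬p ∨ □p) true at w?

w0: successors {w1}; □◇¬p ∨ □p there: w1:F. ✗
w1: successors {w1, w2}; □◇¬p ∨ □p there: w1:F, w2:T. ✓
w2: successors {w3}; □◇¬p ∨ □p there: w3:T. ✓
w3: successors {w0}; □◇¬p ∨ □p there: w0:T. ✓
Satisfying worlds: {w1, w2, w3}.

3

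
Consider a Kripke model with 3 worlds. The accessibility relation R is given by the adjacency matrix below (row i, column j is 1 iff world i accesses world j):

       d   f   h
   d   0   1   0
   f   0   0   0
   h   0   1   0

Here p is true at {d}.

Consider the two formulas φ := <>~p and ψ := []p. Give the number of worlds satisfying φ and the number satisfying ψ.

For <>~p:
d: successors {f}; ~p there: f:T. ✓
f: no successors, so <>~p fails. ✗
h: successors {f}; ~p there: f:T. ✓
— 2 worlds.
For []p:
d: successors {f}; p there: f:F. ✗
f: no successors, so []p holds vacuously. ✓
h: successors {f}; p there: f:F. ✗
— 1 world.

2 and 1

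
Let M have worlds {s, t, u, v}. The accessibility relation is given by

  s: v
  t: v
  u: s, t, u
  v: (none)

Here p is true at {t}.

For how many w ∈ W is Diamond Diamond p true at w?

1

s: successors {v}; Diamond p there: v:F. ✗
t: successors {v}; Diamond p there: v:F. ✗
u: successors {s, t, u}; Diamond p there: s:F, t:F, u:T. ✓
v: no successors, so Diamond Diamond p fails. ✗
Satisfying worlds: {u}.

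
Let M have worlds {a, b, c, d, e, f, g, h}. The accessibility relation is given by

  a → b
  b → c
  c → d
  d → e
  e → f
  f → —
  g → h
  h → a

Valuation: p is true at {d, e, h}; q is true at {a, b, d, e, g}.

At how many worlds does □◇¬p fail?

a: successors {b}; ◇¬p there: b:T. ✓
b: successors {c}; ◇¬p there: c:F. ✗
c: successors {d}; ◇¬p there: d:F. ✗
d: successors {e}; ◇¬p there: e:T. ✓
e: successors {f}; ◇¬p there: f:F. ✗
f: no successors, so □◇¬p holds vacuously. ✓
g: successors {h}; ◇¬p there: h:T. ✓
h: successors {a}; ◇¬p there: a:T. ✓
Satisfying worlds: {a, d, f, g, h}.
So □◇¬p fails at the other 3 worlds.

3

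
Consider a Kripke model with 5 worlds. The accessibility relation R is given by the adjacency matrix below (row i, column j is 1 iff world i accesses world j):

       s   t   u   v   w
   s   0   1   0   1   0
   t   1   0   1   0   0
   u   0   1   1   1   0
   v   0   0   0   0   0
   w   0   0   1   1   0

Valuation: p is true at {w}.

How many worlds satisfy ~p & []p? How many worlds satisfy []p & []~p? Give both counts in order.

1 and 1

For ~p & []p:
s: ~p is T, []p is F. ✗
t: ~p is T, []p is F. ✗
u: ~p is T, []p is F. ✗
v: ~p is T, []p is T. ✓
w: ~p is F, []p is F. ✗
— 1 world.
For []p & []~p:
s: []p is F, []~p is T. ✗
t: []p is F, []~p is T. ✗
u: []p is F, []~p is T. ✗
v: []p is T, []~p is T. ✓
w: []p is F, []~p is T. ✗
— 1 world.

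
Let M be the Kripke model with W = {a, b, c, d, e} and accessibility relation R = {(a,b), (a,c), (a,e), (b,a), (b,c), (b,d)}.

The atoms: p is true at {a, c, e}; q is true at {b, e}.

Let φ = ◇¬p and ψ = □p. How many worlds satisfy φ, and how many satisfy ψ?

For ◇¬p:
a: successors {b, c, e}; ¬p there: b:T, c:F, e:F. ✓
b: successors {a, c, d}; ¬p there: a:F, c:F, d:T. ✓
c: no successors, so ◇¬p fails. ✗
d: no successors, so ◇¬p fails. ✗
e: no successors, so ◇¬p fails. ✗
— 2 worlds.
For □p:
a: successors {b, c, e}; p there: b:F, c:T, e:T. ✗
b: successors {a, c, d}; p there: a:T, c:T, d:F. ✗
c: no successors, so □p holds vacuously. ✓
d: no successors, so □p holds vacuously. ✓
e: no successors, so □p holds vacuously. ✓
— 3 worlds.

2 and 3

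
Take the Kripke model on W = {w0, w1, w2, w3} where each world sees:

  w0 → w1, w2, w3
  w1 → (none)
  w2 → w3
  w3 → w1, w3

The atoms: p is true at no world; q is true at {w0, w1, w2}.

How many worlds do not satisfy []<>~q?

w0: successors {w1, w2, w3}; <>~q there: w1:F, w2:T, w3:T. ✗
w1: no successors, so []<>~q holds vacuously. ✓
w2: successors {w3}; <>~q there: w3:T. ✓
w3: successors {w1, w3}; <>~q there: w1:F, w3:T. ✗
Satisfying worlds: {w1, w2}.
So []<>~q fails at the other 2 worlds.

2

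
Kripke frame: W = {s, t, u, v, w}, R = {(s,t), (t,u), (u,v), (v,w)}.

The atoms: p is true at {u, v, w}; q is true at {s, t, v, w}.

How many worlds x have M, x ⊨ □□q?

s: successors {t}; □q there: t:F. ✗
t: successors {u}; □q there: u:T. ✓
u: successors {v}; □q there: v:T. ✓
v: successors {w}; □q there: w:T. ✓
w: no successors, so □□q holds vacuously. ✓
Satisfying worlds: {t, u, v, w}.

4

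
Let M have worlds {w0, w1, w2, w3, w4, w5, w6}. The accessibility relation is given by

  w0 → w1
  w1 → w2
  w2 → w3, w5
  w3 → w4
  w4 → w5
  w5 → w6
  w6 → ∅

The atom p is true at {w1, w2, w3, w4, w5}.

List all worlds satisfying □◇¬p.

w0: successors {w1}; ◇¬p there: w1:F. ✗
w1: successors {w2}; ◇¬p there: w2:F. ✗
w2: successors {w3, w5}; ◇¬p there: w3:F, w5:T. ✗
w3: successors {w4}; ◇¬p there: w4:F. ✗
w4: successors {w5}; ◇¬p there: w5:T. ✓
w5: successors {w6}; ◇¬p there: w6:F. ✗
w6: no successors, so □◇¬p holds vacuously. ✓

{w4, w6}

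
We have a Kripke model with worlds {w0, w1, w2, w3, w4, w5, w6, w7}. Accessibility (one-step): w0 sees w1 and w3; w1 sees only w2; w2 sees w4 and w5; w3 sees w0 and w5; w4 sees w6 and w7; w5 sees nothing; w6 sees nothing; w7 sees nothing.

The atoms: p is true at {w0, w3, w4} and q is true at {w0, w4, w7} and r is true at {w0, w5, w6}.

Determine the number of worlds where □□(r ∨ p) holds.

w0: successors {w1, w3}; □(r ∨ p) there: w1:F, w3:T. ✗
w1: successors {w2}; □(r ∨ p) there: w2:T. ✓
w2: successors {w4, w5}; □(r ∨ p) there: w4:F, w5:T. ✗
w3: successors {w0, w5}; □(r ∨ p) there: w0:F, w5:T. ✗
w4: successors {w6, w7}; □(r ∨ p) there: w6:T, w7:T. ✓
w5: no successors, so □□(r ∨ p) holds vacuously. ✓
w6: no successors, so □□(r ∨ p) holds vacuously. ✓
w7: no successors, so □□(r ∨ p) holds vacuously. ✓
Satisfying worlds: {w1, w4, w5, w6, w7}.

5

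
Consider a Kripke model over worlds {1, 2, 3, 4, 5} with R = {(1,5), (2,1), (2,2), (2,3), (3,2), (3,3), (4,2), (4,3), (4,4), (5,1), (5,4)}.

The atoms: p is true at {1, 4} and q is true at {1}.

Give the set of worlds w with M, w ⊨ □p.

1: successors {5}; p there: 5:F. ✗
2: successors {1, 2, 3}; p there: 1:T, 2:F, 3:F. ✗
3: successors {2, 3}; p there: 2:F, 3:F. ✗
4: successors {2, 3, 4}; p there: 2:F, 3:F, 4:T. ✗
5: successors {1, 4}; p there: 1:T, 4:T. ✓

{5}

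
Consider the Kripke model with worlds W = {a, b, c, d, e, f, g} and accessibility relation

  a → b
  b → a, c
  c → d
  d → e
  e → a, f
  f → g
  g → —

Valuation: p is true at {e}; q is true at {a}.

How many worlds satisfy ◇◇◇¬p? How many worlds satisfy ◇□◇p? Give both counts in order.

For ◇◇◇¬p:
a: successors {b}; ◇◇¬p there: b:T. ✓
b: successors {a, c}; ◇◇¬p there: a:T, c:F. ✓
c: successors {d}; ◇◇¬p there: d:T. ✓
d: successors {e}; ◇◇¬p there: e:T. ✓
e: successors {a, f}; ◇◇¬p there: a:T, f:F. ✓
f: successors {g}; ◇◇¬p there: g:F. ✗
g: no successors, so ◇◇◇¬p fails. ✗
— 5 worlds.
For ◇□◇p:
a: successors {b}; □◇p there: b:F. ✗
b: successors {a, c}; □◇p there: a:F, c:T. ✓
c: successors {d}; □◇p there: d:F. ✗
d: successors {e}; □◇p there: e:F. ✗
e: successors {a, f}; □◇p there: a:F, f:F. ✗
f: successors {g}; □◇p there: g:T. ✓
g: no successors, so ◇□◇p fails. ✗
— 2 worlds.

5 and 2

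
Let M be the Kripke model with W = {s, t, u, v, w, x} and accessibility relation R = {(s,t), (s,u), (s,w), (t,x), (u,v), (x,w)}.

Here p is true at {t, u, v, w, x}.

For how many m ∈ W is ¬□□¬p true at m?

s: □□¬p is F. ✓
t: □□¬p is F. ✓
u: □□¬p is T. ✗
v: □□¬p is T. ✗
w: □□¬p is T. ✗
x: □□¬p is T. ✗
Satisfying worlds: {s, t}.

2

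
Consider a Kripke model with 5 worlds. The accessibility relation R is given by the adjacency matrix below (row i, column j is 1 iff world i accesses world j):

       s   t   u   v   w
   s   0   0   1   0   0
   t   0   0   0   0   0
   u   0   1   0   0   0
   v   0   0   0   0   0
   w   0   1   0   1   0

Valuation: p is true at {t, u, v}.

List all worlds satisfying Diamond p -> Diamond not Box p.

s: Diamond p is T, Diamond not Box p is F. ✗
t: Diamond p is F, Diamond not Box p is F. ✓
u: Diamond p is T, Diamond not Box p is F. ✗
v: Diamond p is F, Diamond not Box p is F. ✓
w: Diamond p is T, Diamond not Box p is F. ✗

{t, v}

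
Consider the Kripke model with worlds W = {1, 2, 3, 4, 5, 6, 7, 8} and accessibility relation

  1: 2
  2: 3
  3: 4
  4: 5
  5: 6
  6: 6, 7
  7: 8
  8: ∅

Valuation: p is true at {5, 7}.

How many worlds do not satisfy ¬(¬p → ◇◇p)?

1: ¬p → ◇◇p is F. ✓
2: ¬p → ◇◇p is F. ✓
3: ¬p → ◇◇p is T. ✗
4: ¬p → ◇◇p is F. ✓
5: ¬p → ◇◇p is T. ✗
6: ¬p → ◇◇p is T. ✗
7: ¬p → ◇◇p is T. ✗
8: ¬p → ◇◇p is F. ✓
Satisfying worlds: {1, 2, 4, 8}.
So ¬(¬p → ◇◇p) fails at the other 4 worlds.

4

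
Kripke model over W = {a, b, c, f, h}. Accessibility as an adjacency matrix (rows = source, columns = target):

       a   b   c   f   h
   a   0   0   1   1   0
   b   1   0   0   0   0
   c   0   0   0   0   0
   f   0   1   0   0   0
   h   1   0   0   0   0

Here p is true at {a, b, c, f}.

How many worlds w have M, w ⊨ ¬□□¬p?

a: □□¬p is F. ✓
b: □□¬p is F. ✓
c: □□¬p is T. ✗
f: □□¬p is F. ✓
h: □□¬p is F. ✓
Satisfying worlds: {a, b, f, h}.

4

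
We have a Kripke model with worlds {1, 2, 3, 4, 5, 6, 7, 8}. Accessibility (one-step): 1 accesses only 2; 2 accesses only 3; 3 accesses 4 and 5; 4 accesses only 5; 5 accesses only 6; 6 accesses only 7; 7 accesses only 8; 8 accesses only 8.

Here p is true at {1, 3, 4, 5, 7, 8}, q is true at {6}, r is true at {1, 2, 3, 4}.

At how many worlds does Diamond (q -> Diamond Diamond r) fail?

1: successors {2}; q -> Diamond Diamond r there: 2:T. ✓
2: successors {3}; q -> Diamond Diamond r there: 3:T. ✓
3: successors {4, 5}; q -> Diamond Diamond r there: 4:T, 5:T. ✓
4: successors {5}; q -> Diamond Diamond r there: 5:T. ✓
5: successors {6}; q -> Diamond Diamond r there: 6:F. ✗
6: successors {7}; q -> Diamond Diamond r there: 7:T. ✓
7: successors {8}; q -> Diamond Diamond r there: 8:T. ✓
8: successors {8}; q -> Diamond Diamond r there: 8:T. ✓
Satisfying worlds: {1, 2, 3, 4, 6, 7, 8}.
So Diamond (q -> Diamond Diamond r) fails at the other 1 world.

1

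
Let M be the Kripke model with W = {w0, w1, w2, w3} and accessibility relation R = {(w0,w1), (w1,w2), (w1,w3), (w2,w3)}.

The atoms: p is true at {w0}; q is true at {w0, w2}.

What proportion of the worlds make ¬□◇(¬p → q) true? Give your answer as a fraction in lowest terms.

1/2

w0: □◇(¬p → q) is T. ✗
w1: □◇(¬p → q) is F. ✓
w2: □◇(¬p → q) is F. ✓
w3: □◇(¬p → q) is T. ✗
That's 2 of 4 worlds, so 2/4 = 1/2.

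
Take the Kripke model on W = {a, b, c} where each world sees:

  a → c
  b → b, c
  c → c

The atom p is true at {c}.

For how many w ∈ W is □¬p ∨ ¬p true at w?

2

a: □¬p is F, ¬p is T. ✓
b: □¬p is F, ¬p is T. ✓
c: □¬p is F, ¬p is F. ✗
Satisfying worlds: {a, b}.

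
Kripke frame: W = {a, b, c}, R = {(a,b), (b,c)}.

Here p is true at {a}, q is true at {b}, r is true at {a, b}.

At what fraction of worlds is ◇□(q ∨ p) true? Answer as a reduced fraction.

a: successors {b}; □(q ∨ p) there: b:F. ✗
b: successors {c}; □(q ∨ p) there: c:T. ✓
c: no successors, so ◇□(q ∨ p) fails. ✗
That's 1 of 3 worlds, so 1/3.

1/3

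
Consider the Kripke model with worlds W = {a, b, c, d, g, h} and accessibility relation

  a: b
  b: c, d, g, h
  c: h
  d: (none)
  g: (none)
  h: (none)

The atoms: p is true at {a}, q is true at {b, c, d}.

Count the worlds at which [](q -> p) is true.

a: successors {b}; q -> p there: b:F. ✗
b: successors {c, d, g, h}; q -> p there: c:F, d:F, g:T, h:T. ✗
c: successors {h}; q -> p there: h:T. ✓
d: no successors, so [](q -> p) holds vacuously. ✓
g: no successors, so [](q -> p) holds vacuously. ✓
h: no successors, so [](q -> p) holds vacuously. ✓
Satisfying worlds: {c, d, g, h}.

4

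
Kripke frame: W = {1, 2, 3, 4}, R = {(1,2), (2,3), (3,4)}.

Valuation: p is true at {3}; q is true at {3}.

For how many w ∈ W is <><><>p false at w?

4

1: successors {2}; <><>p there: 2:F. ✗
2: successors {3}; <><>p there: 3:F. ✗
3: successors {4}; <><>p there: 4:F. ✗
4: no successors, so <><><>p fails. ✗
Satisfying worlds: ∅.
So <><><>p fails at the other 4 worlds.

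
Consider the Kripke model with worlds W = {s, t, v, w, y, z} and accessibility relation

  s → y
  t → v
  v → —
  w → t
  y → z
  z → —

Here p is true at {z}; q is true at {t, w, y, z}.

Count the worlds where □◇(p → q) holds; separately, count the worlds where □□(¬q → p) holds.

4 and 5

For □◇(p → q):
s: successors {y}; ◇(p → q) there: y:T. ✓
t: successors {v}; ◇(p → q) there: v:F. ✗
v: no successors, so □◇(p → q) holds vacuously. ✓
w: successors {t}; ◇(p → q) there: t:T. ✓
y: successors {z}; ◇(p → q) there: z:F. ✗
z: no successors, so □◇(p → q) holds vacuously. ✓
— 4 worlds.
For □□(¬q → p):
s: successors {y}; □(¬q → p) there: y:T. ✓
t: successors {v}; □(¬q → p) there: v:T. ✓
v: no successors, so □□(¬q → p) holds vacuously. ✓
w: successors {t}; □(¬q → p) there: t:F. ✗
y: successors {z}; □(¬q → p) there: z:T. ✓
z: no successors, so □□(¬q → p) holds vacuously. ✓
— 5 worlds.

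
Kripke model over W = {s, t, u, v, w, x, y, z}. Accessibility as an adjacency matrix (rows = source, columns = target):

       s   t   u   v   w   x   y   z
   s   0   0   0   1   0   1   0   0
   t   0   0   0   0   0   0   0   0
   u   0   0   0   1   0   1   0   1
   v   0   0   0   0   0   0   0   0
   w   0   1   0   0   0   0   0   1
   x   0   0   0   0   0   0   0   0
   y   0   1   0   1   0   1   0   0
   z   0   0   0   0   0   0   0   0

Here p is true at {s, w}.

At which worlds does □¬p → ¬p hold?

s: □¬p is T, ¬p is F. ✗
t: □¬p is T, ¬p is T. ✓
u: □¬p is T, ¬p is T. ✓
v: □¬p is T, ¬p is T. ✓
w: □¬p is T, ¬p is F. ✗
x: □¬p is T, ¬p is T. ✓
y: □¬p is T, ¬p is T. ✓
z: □¬p is T, ¬p is T. ✓

{t, u, v, x, y, z}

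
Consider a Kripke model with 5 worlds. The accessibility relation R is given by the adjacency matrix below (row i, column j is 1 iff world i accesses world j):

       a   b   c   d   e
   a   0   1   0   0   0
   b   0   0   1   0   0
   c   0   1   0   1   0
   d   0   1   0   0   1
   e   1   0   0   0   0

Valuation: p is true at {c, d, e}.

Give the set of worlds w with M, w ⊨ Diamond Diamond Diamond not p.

a: successors {b}; Diamond Diamond not p there: b:T. ✓
b: successors {c}; Diamond Diamond not p there: c:T. ✓
c: successors {b, d}; Diamond Diamond not p there: b:T, d:T. ✓
d: successors {b, e}; Diamond Diamond not p there: b:T, e:T. ✓
e: successors {a}; Diamond Diamond not p there: a:F. ✗

{a, b, c, d}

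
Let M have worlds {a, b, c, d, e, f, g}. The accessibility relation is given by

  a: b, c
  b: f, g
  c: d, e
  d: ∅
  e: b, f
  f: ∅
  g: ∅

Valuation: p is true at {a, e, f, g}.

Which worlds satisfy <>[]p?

a: successors {b, c}; []p there: b:T, c:F. ✓
b: successors {f, g}; []p there: f:T, g:T. ✓
c: successors {d, e}; []p there: d:T, e:F. ✓
d: no successors, so <>[]p fails. ✗
e: successors {b, f}; []p there: b:T, f:T. ✓
f: no successors, so <>[]p fails. ✗
g: no successors, so <>[]p fails. ✗

{a, b, c, e}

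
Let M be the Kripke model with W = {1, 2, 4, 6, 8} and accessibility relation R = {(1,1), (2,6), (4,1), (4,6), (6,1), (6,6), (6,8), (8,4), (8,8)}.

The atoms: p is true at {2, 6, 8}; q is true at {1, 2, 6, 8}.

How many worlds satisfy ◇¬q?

1

1: successors {1}; ¬q there: 1:F. ✗
2: successors {6}; ¬q there: 6:F. ✗
4: successors {1, 6}; ¬q there: 1:F, 6:F. ✗
6: successors {1, 6, 8}; ¬q there: 1:F, 6:F, 8:F. ✗
8: successors {4, 8}; ¬q there: 4:T, 8:F. ✓
Satisfying worlds: {8}.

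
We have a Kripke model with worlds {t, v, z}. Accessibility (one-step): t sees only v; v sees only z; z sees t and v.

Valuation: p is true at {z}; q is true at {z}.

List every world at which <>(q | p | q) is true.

t: successors {v}; q | p | q there: v:F. ✗
v: successors {z}; q | p | q there: z:T. ✓
z: successors {t, v}; q | p | q there: t:F, v:F. ✗

{v}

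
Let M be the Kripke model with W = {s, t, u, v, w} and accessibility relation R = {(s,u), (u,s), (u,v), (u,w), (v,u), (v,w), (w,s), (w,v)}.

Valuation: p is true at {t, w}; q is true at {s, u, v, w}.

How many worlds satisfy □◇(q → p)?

2

s: successors {u}; ◇(q → p) there: u:T. ✓
t: no successors, so □◇(q → p) holds vacuously. ✓
u: successors {s, v, w}; ◇(q → p) there: s:F, v:T, w:F. ✗
v: successors {u, w}; ◇(q → p) there: u:T, w:F. ✗
w: successors {s, v}; ◇(q → p) there: s:F, v:T. ✗
Satisfying worlds: {s, t}.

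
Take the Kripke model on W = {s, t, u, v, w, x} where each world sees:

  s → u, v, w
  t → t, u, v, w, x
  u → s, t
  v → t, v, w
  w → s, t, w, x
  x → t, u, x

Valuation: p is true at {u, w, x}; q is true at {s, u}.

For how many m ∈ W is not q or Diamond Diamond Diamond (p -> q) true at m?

6

s: not q is F, Diamond Diamond Diamond (p -> q) is T. ✓
t: not q is T, Diamond Diamond Diamond (p -> q) is T. ✓
u: not q is F, Diamond Diamond Diamond (p -> q) is T. ✓
v: not q is T, Diamond Diamond Diamond (p -> q) is T. ✓
w: not q is T, Diamond Diamond Diamond (p -> q) is T. ✓
x: not q is T, Diamond Diamond Diamond (p -> q) is T. ✓
Satisfying worlds: {s, t, u, v, w, x}.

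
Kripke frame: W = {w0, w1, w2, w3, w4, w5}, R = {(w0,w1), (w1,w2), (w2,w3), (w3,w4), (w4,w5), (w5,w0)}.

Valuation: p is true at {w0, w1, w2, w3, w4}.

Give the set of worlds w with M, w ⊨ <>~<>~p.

{w0, w1, w2, w4, w5}

w0: successors {w1}; ~<>~p there: w1:T. ✓
w1: successors {w2}; ~<>~p there: w2:T. ✓
w2: successors {w3}; ~<>~p there: w3:T. ✓
w3: successors {w4}; ~<>~p there: w4:F. ✗
w4: successors {w5}; ~<>~p there: w5:T. ✓
w5: successors {w0}; ~<>~p there: w0:T. ✓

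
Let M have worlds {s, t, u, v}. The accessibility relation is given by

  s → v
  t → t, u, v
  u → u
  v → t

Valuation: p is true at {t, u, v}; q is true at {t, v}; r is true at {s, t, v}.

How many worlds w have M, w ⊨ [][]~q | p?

s: [][]~q is F, p is F. ✗
t: [][]~q is F, p is T. ✓
u: [][]~q is T, p is T. ✓
v: [][]~q is F, p is T. ✓
Satisfying worlds: {t, u, v}.

3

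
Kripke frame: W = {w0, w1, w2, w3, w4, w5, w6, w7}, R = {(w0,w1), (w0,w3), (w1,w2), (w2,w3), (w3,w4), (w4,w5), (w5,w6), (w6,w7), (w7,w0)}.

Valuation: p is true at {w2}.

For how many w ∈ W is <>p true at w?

1

w0: successors {w1, w3}; p there: w1:F, w3:F. ✗
w1: successors {w2}; p there: w2:T. ✓
w2: successors {w3}; p there: w3:F. ✗
w3: successors {w4}; p there: w4:F. ✗
w4: successors {w5}; p there: w5:F. ✗
w5: successors {w6}; p there: w6:F. ✗
w6: successors {w7}; p there: w7:F. ✗
w7: successors {w0}; p there: w0:F. ✗
Satisfying worlds: {w1}.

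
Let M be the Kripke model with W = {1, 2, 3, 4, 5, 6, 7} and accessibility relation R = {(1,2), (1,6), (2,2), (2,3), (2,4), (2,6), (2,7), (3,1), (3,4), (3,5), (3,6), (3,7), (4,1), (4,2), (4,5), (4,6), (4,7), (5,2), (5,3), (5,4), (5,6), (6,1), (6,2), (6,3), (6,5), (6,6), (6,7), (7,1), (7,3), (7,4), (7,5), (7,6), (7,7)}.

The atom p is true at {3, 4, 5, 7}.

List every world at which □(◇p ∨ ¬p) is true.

{1, 2, 3, 4, 5, 6, 7}

1: successors {2, 6}; ◇p ∨ ¬p there: 2:T, 6:T. ✓
2: successors {2, 3, 4, 6, 7}; ◇p ∨ ¬p there: 2:T, 3:T, 4:T, 6:T, 7:T. ✓
3: successors {1, 4, 5, 6, 7}; ◇p ∨ ¬p there: 1:T, 4:T, 5:T, 6:T, 7:T. ✓
4: successors {1, 2, 5, 6, 7}; ◇p ∨ ¬p there: 1:T, 2:T, 5:T, 6:T, 7:T. ✓
5: successors {2, 3, 4, 6}; ◇p ∨ ¬p there: 2:T, 3:T, 4:T, 6:T. ✓
6: successors {1, 2, 3, 5, 6, 7}; ◇p ∨ ¬p there: 1:T, 2:T, 3:T, 5:T, 6:T, 7:T. ✓
7: successors {1, 3, 4, 5, 6, 7}; ◇p ∨ ¬p there: 1:T, 3:T, 4:T, 5:T, 6:T, 7:T. ✓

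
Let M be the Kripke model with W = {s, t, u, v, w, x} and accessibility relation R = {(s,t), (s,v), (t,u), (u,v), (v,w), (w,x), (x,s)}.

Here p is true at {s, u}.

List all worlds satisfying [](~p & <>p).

s: successors {t, v}; ~p & <>p there: t:T, v:F. ✗
t: successors {u}; ~p & <>p there: u:F. ✗
u: successors {v}; ~p & <>p there: v:F. ✗
v: successors {w}; ~p & <>p there: w:F. ✗
w: successors {x}; ~p & <>p there: x:T. ✓
x: successors {s}; ~p & <>p there: s:F. ✗

{w}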